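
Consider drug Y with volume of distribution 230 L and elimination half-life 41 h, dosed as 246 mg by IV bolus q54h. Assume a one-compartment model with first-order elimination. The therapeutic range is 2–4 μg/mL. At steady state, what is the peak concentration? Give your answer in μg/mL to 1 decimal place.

k = ln2/t½ = ln2/41 ≈ 0.016906 h⁻¹; fraction remaining f = e^(−kτ) = e^(−0.016906×54) ≈ 0.4013.
At steady state, accumulation factor R = 1/(1 − e^(−kτ)) ≈ 1.6703.
Single-dose peak C₀ = D/Vd = 246/230 ≈ 1.070 μg/mL.
Steady-state peak Cmax,ss = C₀·R ≈ 1.070 × 1.6703 ≈ 1.787 μg/mL.
Peak 1.8 μg/mL vs MTC 4 μg/mL: below toxic threshold.

1.8 μg/mL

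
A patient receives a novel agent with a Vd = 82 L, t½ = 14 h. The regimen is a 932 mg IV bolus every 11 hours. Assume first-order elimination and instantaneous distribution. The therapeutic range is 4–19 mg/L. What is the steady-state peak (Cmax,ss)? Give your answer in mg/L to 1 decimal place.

27.1 mg/L

τ/t½ = 11/14 ≈ 0.78571, so fraction remaining f = (1/2)^(11/14) ≈ 0.5801.
Accumulation ratio R = 1/(1 − f) ≈ 1/0.4199 ≈ 2.3815.
Single-dose peak C₀ = D/Vd = 932/82 ≈ 11.366 mg/L.
Cmax,ss = C₀/(1 − f) ≈ 11.366/0.4199 ≈ 27.068 mg/L.
Peak 27.1 mg/L vs MTC 19 mg/L: exceeds toxic threshold.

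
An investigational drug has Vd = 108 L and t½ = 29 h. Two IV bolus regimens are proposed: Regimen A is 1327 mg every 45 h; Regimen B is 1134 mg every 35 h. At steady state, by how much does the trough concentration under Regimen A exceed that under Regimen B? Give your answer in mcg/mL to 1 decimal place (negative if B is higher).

-1.7 mcg/mL

Regimen A: f = (1/2)^(45/29) ≈ 0.3411; Cmin,ss = (1327/108)·f/(1−f) ≈ 6.361 mcg/mL.
Regimen B: f = (1/2)^(35/29) ≈ 0.4332; Cmin,ss = (1134/108)·f/(1−f) ≈ 8.025 mcg/mL.
Difference ≈ 6.361 − 8.025 ≈ -1.664 mcg/mL.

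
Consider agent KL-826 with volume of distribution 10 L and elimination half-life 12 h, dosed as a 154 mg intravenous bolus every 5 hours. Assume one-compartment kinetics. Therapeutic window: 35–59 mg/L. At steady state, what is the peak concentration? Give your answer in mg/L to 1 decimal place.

61.4 mg/L

k = ln2/t½ = ln2/12 ≈ 0.057762 h⁻¹; fraction remaining f = e^(−kτ) = e^(−0.057762×5) ≈ 0.7492.
At steady state, accumulation factor R = 1/(1 − e^(−kτ)) ≈ 3.9872.
Each bolus raises the concentration by D/Vd = 154/10 ≈ 15.400 mg/L.
Steady-state peak Cmax,ss = C₀·R ≈ 15.400 × 3.9872 ≈ 61.403 mg/L.
Peak 61.4 mg/L vs MTC 59 mg/L: exceeds toxic threshold.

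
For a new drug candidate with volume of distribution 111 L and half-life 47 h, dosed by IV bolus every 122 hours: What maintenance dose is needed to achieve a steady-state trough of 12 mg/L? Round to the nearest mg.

τ/t½ = 122/47 ≈ 2.5957, so f = (1/2)^(122/47) ≈ 0.165426.
Cmin,ss = (D/Vd)·f/(1−f), so D = Cmin,ss·Vd·(1−f)/f.
D = 12 × 111 × (1−f)/f ≈ 12 × 111 × 5.04500 ≈ 6719.94 mg.

6720 mg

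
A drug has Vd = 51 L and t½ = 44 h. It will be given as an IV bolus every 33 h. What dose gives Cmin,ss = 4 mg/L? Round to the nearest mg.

τ/t½ = 33/44 ≈ 0.75, so f = (1/2)^(33/44) ≈ 0.594604.
Cmin,ss = (D/Vd)·f/(1−f), so D = Cmin,ss·Vd·(1−f)/f.
D = 4 × 51 × (1−f)/f ≈ 4 × 51 × 0.68179 ≈ 139.09 mg.

139 mg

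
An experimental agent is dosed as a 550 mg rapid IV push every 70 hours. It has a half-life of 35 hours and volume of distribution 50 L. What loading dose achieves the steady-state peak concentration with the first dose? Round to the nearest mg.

f = (1/2)^(70/35) ≈ 0.250000; accumulation ratio R = 1/(1−f) ≈ 1.33333.
Loading dose to hit Cmax,ss on first dose: D_load = D_maint·R ≈ 550 × 1.33333 ≈ 733.33 mg.

733 mg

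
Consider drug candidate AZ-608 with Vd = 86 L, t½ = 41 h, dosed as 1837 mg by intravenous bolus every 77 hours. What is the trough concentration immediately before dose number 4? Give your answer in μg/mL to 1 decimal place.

7.8 μg/mL

f = (1/2)^(τ/t½) = (1/2)^(77/41) ≈ 0.2721.
C₀ = D/Vd = 1837/86 ≈ 21.360 μg/mL.
Before the 4th dose, 3 doses have been given. Superposition: Cmin = C₀·(f + f² + … + f^3).
≈ 21.360 × (0.2721 + 0.0740 + 0.0201) ≈ 21.360 × 0.3662 ≈ 7.822 μg/mL.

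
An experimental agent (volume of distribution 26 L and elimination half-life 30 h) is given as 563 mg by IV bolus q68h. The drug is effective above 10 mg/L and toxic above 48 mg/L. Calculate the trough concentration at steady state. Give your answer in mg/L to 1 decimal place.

5.7 mg/L

Over one 68-h interval, 68/30 ≈ 2.2667 half-lives elapse, leaving f ≈ 0.2078 of each dose.
At steady state, accumulation factor R = 1/(1 − e^(−kτ)) ≈ 1.2623.
Single-dose peak C₀ = D/Vd = 563/26 ≈ 21.654 mg/L.
Steady-state peak Cmax,ss = C₀·R ≈ 21.654 × 1.2623 ≈ 27.334 mg/L.
One interval later, Cmin,ss = Cmax,ss·e^(−kτ) ≈ 27.334 × 0.2078 ≈ 5.680 mg/L.
Trough 5.7 mg/L vs MEC 10 mg/L: subtherapeutic.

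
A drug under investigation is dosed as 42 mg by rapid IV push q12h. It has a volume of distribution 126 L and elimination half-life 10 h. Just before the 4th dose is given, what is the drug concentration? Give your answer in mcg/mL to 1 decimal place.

f = (1/2)^(τ/t½) = (1/2)^(12/10) ≈ 0.4353.
C₀ = D/Vd = 42/126 ≈ 0.333 mcg/mL.
Before the 4th dose, 3 doses have been given. Superposition: Cmin = C₀·(f + f² + … + f^3).
≈ 0.333 × (0.4353 + 0.1895 + 0.0825) ≈ 0.333 × 0.7073 ≈ 0.236 mcg/mL.

0.2 mcg/mL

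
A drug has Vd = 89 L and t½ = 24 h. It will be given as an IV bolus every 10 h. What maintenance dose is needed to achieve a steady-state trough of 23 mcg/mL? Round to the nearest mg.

685 mg

τ/t½ = 10/24 ≈ 0.41667, so f = (1/2)^(10/24) ≈ 0.749154.
Cmin,ss = (D/Vd)·f/(1−f), so D = Cmin,ss·Vd·(1−f)/f.
D = 23 × 89 × (1−f)/f ≈ 23 × 89 × 0.33484 ≈ 685.42 mg.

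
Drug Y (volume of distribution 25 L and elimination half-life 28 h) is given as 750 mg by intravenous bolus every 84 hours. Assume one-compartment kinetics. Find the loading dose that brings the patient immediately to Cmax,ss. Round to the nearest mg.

857 mg

f = (1/2)^(84/28) ≈ 0.125000; accumulation ratio R = 1/(1−f) ≈ 1.14286.
Loading dose to hit Cmax,ss on first dose: D_load = D_maint·R ≈ 750 × 1.14286 ≈ 857.14 mg.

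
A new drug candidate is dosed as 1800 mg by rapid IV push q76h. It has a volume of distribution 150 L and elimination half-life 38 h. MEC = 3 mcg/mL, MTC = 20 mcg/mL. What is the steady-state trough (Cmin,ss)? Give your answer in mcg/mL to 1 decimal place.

4.0 mcg/mL

The dosing interval is 2 half-lives, so f = 2^(−2) = 0.25.
At steady state, R = 1/(1 − 0.25) = 4/3.
Single-dose peak C₀ = D/Vd = 1800/150 = 12 mcg/mL.
Steady-state peak Cmax,ss = C₀·R = 12 × 4/3 ≈ 16.000 mcg/mL.
Steady-state trough Cmin,ss = Cmax,ss·f ≈ 16.000 × 0.25 ≈ 4.000 mcg/mL.
Trough 4.0 mcg/mL vs MEC 3 mcg/mL: adequate.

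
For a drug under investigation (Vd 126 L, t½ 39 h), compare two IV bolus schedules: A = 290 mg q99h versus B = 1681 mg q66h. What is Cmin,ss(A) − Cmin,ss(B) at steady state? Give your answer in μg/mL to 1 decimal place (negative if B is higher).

Regimen A: f = (1/2)^(99/39) ≈ 0.1721; Cmin,ss = (290/126)·f/(1−f) ≈ 0.478 μg/mL.
Regimen B: f = (1/2)^(66/39) ≈ 0.3094; Cmin,ss = (1681/126)·f/(1−f) ≈ 5.977 μg/mL.
Difference ≈ 0.478 − 5.977 ≈ -5.499 μg/mL.

-5.5 μg/mL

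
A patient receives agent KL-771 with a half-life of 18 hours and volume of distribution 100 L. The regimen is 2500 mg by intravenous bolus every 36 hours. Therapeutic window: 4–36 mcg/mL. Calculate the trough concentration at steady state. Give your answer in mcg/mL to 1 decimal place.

τ = 36 h = 2 half-lives, so f = (1/2)^2 = 0.25.
At steady state, R = 1/(1 − 0.25) = 4/3.
Single-dose peak C₀ = D/Vd = 2500/100 = 25 mcg/mL.
Steady-state peak Cmax,ss = C₀·R = 25 × 4/3 ≈ 33.333 mcg/mL.
Steady-state trough Cmin,ss = Cmax,ss·f ≈ 33.333 × 0.25 ≈ 8.333 mcg/mL.
Trough 8.3 mcg/mL vs MEC 4 mcg/mL: adequate.

8.3 mcg/mL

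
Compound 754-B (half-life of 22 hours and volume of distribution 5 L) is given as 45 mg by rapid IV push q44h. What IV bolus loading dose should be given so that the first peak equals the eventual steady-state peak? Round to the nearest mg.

60 mg

f = (1/2)^(44/22) ≈ 0.250000; accumulation ratio R = 1/(1−f) ≈ 1.33333.
Loading dose to hit Cmax,ss on first dose: D_load = D_maint·R ≈ 45 × 1.33333 ≈ 60.00 mg.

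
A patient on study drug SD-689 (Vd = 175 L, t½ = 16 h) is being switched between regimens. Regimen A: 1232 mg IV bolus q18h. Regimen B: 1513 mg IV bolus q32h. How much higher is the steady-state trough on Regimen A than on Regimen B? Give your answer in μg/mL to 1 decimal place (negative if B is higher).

Regimen A: f = (1/2)^(18/16) ≈ 0.4585; Cmin,ss = (1232/175)·f/(1−f) ≈ 5.961 μg/mL.
Regimen B: f = (1/2)^(32/16) ≈ 0.2500; Cmin,ss = (1513/175)·f/(1−f) ≈ 2.882 μg/mL.
Difference ≈ 5.961 − 2.882 ≈ 3.079 μg/mL.

3.1 μg/mL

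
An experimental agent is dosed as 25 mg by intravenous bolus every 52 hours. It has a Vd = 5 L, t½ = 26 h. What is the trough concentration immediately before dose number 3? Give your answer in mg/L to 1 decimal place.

1.6 mg/L

f = (1/2)^(τ/t½) = (1/2)^(52/26) ≈ 0.2500.
C₀ = D/Vd = 25/5 ≈ 5.000 mg/L.
Before the 3rd dose, 2 doses have been given. Superposition: Cmin = C₀·(f + f²).
≈ 5.000 × (0.2500 + 0.0625) ≈ 5.000 × 0.3125 ≈ 1.562 mg/L.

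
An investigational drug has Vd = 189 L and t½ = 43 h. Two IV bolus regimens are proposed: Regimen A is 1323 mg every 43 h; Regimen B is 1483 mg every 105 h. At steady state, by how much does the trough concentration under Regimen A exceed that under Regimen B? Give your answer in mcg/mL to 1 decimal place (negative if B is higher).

Regimen A: f = (1/2)^(43/43) ≈ 0.5000; Cmin,ss = (1323/189)·f/(1−f) ≈ 7.000 mcg/mL.
Regimen B: f = (1/2)^(105/43) ≈ 0.1840; Cmin,ss = (1483/189)·f/(1−f) ≈ 1.769 mcg/mL.
Difference ≈ 7.000 − 1.769 ≈ 5.231 mcg/mL.

5.2 mcg/mL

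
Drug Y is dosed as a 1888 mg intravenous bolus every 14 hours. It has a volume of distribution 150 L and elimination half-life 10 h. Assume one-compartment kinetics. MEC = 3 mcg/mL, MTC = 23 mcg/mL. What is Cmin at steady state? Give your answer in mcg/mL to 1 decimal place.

τ/t½ = 14/10 ≈ 1.4, so fraction remaining f = (1/2)^(14/10) ≈ 0.3789.
At steady state, accumulation factor R = 1/(1 − e^(−kτ)) ≈ 1.6100.
Each bolus raises the concentration by D/Vd = 1888/150 ≈ 12.587 mcg/mL.
Steady-state peak Cmax,ss = C₀·R ≈ 12.587 × 1.6100 ≈ 20.265 mcg/mL.
One interval later, Cmin,ss = Cmax,ss·e^(−kτ) ≈ 20.265 × 0.3789 ≈ 7.678 mcg/mL.
Trough 7.7 mcg/mL vs MEC 3 mcg/mL: adequate.

7.7 mcg/mL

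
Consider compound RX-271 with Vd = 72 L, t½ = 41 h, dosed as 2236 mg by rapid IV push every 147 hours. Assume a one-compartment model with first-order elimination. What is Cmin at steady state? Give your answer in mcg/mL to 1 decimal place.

2.8 mcg/mL

Over one 147-h interval, 147/41 ≈ 3.5854 half-lives elapse, leaving f ≈ 0.0833 of each dose.
At steady state, accumulation factor R = 1/(1 − e^(−kτ)) ≈ 1.0909.
Single-dose peak C₀ = D/Vd = 2236/72 ≈ 31.056 mcg/mL.
Cmax,ss = C₀/(1 − f) ≈ 31.056/0.9167 ≈ 33.878 mcg/mL.
Steady-state trough Cmin,ss = Cmax,ss·f ≈ 33.878 × 0.0833 ≈ 2.822 mcg/mL.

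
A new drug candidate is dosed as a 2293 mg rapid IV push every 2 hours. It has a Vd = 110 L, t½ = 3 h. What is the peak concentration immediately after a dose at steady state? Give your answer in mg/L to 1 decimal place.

k = ln2/t½ = ln2/3 ≈ 0.231049 h⁻¹; fraction remaining f = e^(−kτ) = e^(−0.231049×2) ≈ 0.6300.
At steady state, accumulation factor R = 1/(1 − e^(−kτ)) ≈ 2.7027.
Single-dose peak C₀ = D/Vd = 2293/110 ≈ 20.845 mg/L.
Steady-state peak Cmax,ss = C₀·R ≈ 20.845 × 2.7027 ≈ 56.338 mg/L.

56.3 mg/L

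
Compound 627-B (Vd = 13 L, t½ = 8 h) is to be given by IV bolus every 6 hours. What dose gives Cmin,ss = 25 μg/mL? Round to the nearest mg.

222 mg

τ/t½ = 6/8 ≈ 0.75, so f = (1/2)^(6/8) ≈ 0.594604.
Cmin,ss = (D/Vd)·f/(1−f), so D = Cmin,ss·Vd·(1−f)/f.
D = 25 × 13 × (1−f)/f ≈ 25 × 13 × 0.68179 ≈ 221.58 mg.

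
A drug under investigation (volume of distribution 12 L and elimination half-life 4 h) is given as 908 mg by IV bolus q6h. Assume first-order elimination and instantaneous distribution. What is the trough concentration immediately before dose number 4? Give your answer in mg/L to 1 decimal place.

f = (1/2)^(τ/t½) = (1/2)^(6/4) ≈ 0.3536.
C₀ = D/Vd = 908/12 ≈ 75.667 mg/L.
Before the 4th dose, 3 doses have been given. Superposition: Cmin = C₀·(f + f² + … + f^3).
≈ 75.667 × (0.3536 + 0.1250 + 0.0442) ≈ 75.667 × 0.5228 ≈ 39.559 mg/L.

39.6 mg/L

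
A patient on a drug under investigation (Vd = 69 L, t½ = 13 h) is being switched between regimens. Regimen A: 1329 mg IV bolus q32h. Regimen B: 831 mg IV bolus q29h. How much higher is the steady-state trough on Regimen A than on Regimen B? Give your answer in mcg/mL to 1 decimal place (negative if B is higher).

Regimen A: f = (1/2)^(32/13) ≈ 0.1816; Cmin,ss = (1329/69)·f/(1−f) ≈ 4.274 mcg/mL.
Regimen B: f = (1/2)^(29/13) ≈ 0.2130; Cmin,ss = (831/69)·f/(1−f) ≈ 3.260 mcg/mL.
Difference ≈ 4.274 − 3.260 ≈ 1.014 mcg/mL.

1.0 mcg/mL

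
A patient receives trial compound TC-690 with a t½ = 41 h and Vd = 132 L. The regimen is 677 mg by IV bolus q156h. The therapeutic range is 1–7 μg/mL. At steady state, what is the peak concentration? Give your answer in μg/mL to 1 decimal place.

5.5 μg/mL

Over one 156-h interval, 156/41 ≈ 3.8049 half-lives elapse, leaving f ≈ 0.0716 of each dose.
At steady state, accumulation factor R = 1/(1 − e^(−kτ)) ≈ 1.0771.
Each bolus raises the concentration by D/Vd = 677/132 ≈ 5.129 μg/mL.
Steady-state peak Cmax,ss = C₀·R ≈ 5.129 × 1.0771 ≈ 5.524 μg/mL.
Peak 5.5 μg/mL vs MTC 7 μg/mL: below toxic threshold.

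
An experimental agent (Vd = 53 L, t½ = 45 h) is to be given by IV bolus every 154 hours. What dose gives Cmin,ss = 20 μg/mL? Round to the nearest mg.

10303 mg

τ/t½ = 154/45 ≈ 3.4222, so f = (1/2)^(154/45) ≈ 0.093284.
Cmin,ss = (D/Vd)·f/(1−f), so D = Cmin,ss·Vd·(1−f)/f.
D = 20 × 53 × (1−f)/f ≈ 20 × 53 × 9.71995 ≈ 10303.15 mg.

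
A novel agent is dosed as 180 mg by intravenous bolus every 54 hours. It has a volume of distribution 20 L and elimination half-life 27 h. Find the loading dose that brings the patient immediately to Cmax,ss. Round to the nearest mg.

240 mg

f = (1/2)^(54/27) ≈ 0.250000; accumulation ratio R = 1/(1−f) ≈ 1.33333.
Loading dose to hit Cmax,ss on first dose: D_load = D_maint·R ≈ 180 × 1.33333 ≈ 240.00 mg.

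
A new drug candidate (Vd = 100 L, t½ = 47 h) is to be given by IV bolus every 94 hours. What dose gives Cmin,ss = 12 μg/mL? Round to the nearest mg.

τ/t½ = 94/47 ≈ 2, so f = (1/2)^(94/47) ≈ 0.250000.
Cmin,ss = (D/Vd)·f/(1−f), so D = Cmin,ss·Vd·(1−f)/f.
D = 12 × 100 × (1−f)/f ≈ 12 × 100 × 3.00000 ≈ 3600.00 mg.

3600 mg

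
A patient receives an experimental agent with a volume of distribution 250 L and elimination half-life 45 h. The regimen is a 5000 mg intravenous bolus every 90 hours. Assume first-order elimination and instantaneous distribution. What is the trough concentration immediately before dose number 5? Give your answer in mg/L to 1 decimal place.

f = (1/2)^(τ/t½) = (1/2)^(90/45) ≈ 0.2500.
C₀ = D/Vd = 5000/250 ≈ 20.000 mg/L.
Before the 5th dose, 4 doses have been given. Superposition: Cmin = C₀·(f + f² + … + f^4).
≈ 20.000 × (0.2500 + 0.0625 + 0.0156 + 0.0039) ≈ 20.000 × 0.3320 ≈ 6.640 mg/L.

6.6 mg/L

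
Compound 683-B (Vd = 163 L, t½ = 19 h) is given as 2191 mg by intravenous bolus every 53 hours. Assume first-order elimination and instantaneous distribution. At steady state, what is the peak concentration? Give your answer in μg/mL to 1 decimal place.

Over one 53-h interval, 53/19 ≈ 2.7895 half-lives elapse, leaving f ≈ 0.1446 of each dose.
Accumulation ratio R = 1/(1 − f) ≈ 1/0.8554 ≈ 1.1690.
Each bolus raises the concentration by D/Vd = 2191/163 ≈ 13.442 μg/mL.
Steady-state peak Cmax,ss = C₀·R ≈ 13.442 × 1.1690 ≈ 15.714 μg/mL.

15.7 μg/mL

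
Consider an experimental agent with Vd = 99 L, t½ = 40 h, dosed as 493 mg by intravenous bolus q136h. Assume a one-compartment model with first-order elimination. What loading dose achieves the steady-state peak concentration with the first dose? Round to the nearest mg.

545 mg

f = (1/2)^(136/40) ≈ 0.094732; accumulation ratio R = 1/(1−f) ≈ 1.10465.
Loading dose to hit Cmax,ss on first dose: D_load = D_maint·R ≈ 493 × 1.10465 ≈ 544.59 mg.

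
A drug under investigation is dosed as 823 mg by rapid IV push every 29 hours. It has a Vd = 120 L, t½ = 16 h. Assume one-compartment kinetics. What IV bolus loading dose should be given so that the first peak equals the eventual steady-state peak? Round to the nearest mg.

1151 mg

f = (1/2)^(29/16) ≈ 0.284697; accumulation ratio R = 1/(1−f) ≈ 1.39801.
Loading dose to hit Cmax,ss on first dose: D_load = D_maint·R ≈ 823 × 1.39801 ≈ 1150.56 mg.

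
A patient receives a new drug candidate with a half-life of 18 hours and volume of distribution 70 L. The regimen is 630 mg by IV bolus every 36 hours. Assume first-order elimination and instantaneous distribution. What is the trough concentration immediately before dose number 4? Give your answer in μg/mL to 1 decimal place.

3.0 μg/mL

f = (1/2)^(τ/t½) = (1/2)^(36/18) ≈ 0.2500.
C₀ = D/Vd = 630/70 ≈ 9.000 μg/mL.
Before the 4th dose, 3 doses have been given. Superposition: Cmin = C₀·(f + f² + … + f^3).
≈ 9.000 × (0.2500 + 0.0625 + 0.0156) ≈ 9.000 × 0.3281 ≈ 2.953 μg/mL.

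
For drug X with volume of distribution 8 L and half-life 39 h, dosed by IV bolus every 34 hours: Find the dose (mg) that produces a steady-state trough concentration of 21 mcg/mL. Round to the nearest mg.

139 mg

τ/t½ = 34/39 ≈ 0.87179, so f = (1/2)^(34/39) ≈ 0.546467.
Cmin,ss = (D/Vd)·f/(1−f), so D = Cmin,ss·Vd·(1−f)/f.
D = 21 × 8 × (1−f)/f ≈ 21 × 8 × 0.82994 ≈ 139.43 mg.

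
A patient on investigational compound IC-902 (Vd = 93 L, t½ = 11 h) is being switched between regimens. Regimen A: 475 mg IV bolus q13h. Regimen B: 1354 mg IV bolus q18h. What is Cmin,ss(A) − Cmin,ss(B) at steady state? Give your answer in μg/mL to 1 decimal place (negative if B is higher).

Regimen A: f = (1/2)^(13/11) ≈ 0.4408; Cmin,ss = (475/93)·f/(1−f) ≈ 4.026 μg/mL.
Regimen B: f = (1/2)^(18/11) ≈ 0.3217; Cmin,ss = (1354/93)·f/(1−f) ≈ 6.905 μg/mL.
Difference ≈ 4.026 − 6.905 ≈ -2.879 μg/mL.

-2.9 μg/mL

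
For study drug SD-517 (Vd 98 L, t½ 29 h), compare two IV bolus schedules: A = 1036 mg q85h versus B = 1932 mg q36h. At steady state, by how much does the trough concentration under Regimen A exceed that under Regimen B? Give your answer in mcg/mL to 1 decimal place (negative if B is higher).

-12.9 mcg/mL

Regimen A: f = (1/2)^(85/29) ≈ 0.1311; Cmin,ss = (1036/98)·f/(1−f) ≈ 1.595 mcg/mL.
Regimen B: f = (1/2)^(36/29) ≈ 0.4230; Cmin,ss = (1932/98)·f/(1−f) ≈ 14.453 mcg/mL.
Difference ≈ 1.595 − 14.453 ≈ -12.858 mcg/mL.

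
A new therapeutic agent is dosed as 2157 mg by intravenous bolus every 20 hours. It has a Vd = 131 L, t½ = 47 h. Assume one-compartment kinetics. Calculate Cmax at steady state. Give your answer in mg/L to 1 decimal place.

64.5 mg/L

Over one 20-h interval, 20/47 ≈ 0.42553 half-lives elapse, leaving f ≈ 0.7446 of each dose.
At steady state, accumulation factor R = 1/(1 − e^(−kτ)) ≈ 3.9154.
Each bolus raises the concentration by D/Vd = 2157/131 ≈ 16.466 mg/L.
Steady-state peak Cmax,ss = C₀·R ≈ 16.466 × 3.9154 ≈ 64.471 mg/L.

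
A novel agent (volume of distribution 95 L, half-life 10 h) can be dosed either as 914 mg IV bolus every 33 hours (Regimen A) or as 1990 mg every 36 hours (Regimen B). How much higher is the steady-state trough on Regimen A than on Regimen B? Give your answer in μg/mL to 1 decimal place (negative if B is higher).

Regimen A: f = (1/2)^(33/10) ≈ 0.1015; Cmin,ss = (914/95)·f/(1−f) ≈ 1.087 μg/mL.
Regimen B: f = (1/2)^(36/10) ≈ 0.0825; Cmin,ss = (1990/95)·f/(1−f) ≈ 1.884 μg/mL.
Difference ≈ 1.087 − 1.884 ≈ -0.797 μg/mL.

-0.8 μg/mL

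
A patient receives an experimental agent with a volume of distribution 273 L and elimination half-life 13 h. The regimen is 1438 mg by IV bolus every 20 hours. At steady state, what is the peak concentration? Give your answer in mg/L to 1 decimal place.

8.0 mg/L

Over one 20-h interval, 20/13 ≈ 1.5385 half-lives elapse, leaving f ≈ 0.3443 of each dose.
Accumulation ratio R = 1/(1 − f) ≈ 1/0.6557 ≈ 1.5251.
Each bolus raises the concentration by D/Vd = 1438/273 ≈ 5.267 mg/L.
Steady-state peak Cmax,ss = C₀·R ≈ 5.267 × 1.5251 ≈ 8.033 mg/L.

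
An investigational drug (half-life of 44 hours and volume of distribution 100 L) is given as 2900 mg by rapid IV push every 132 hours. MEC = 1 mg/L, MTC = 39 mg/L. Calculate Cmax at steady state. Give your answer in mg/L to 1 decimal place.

33.1 mg/L

The dosing interval is 3 half-lives, so f = 2^(−3) = 0.125.
At steady state, R = 1/(1 − 0.125) = 8/7.
Single-dose peak C₀ = D/Vd = 2900/100 = 29 mg/L.
Steady-state peak Cmax,ss = C₀·R = 29 × 8/7 ≈ 33.143 mg/L.
Peak 33.1 mg/L vs MTC 39 mg/L: below toxic threshold.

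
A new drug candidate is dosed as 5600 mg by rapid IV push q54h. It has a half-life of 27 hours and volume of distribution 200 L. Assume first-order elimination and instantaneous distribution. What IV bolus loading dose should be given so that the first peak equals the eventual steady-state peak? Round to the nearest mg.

f = (1/2)^(54/27) ≈ 0.250000; accumulation ratio R = 1/(1−f) ≈ 1.33333.
Loading dose to hit Cmax,ss on first dose: D_load = D_maint·R ≈ 5600 × 1.33333 ≈ 7466.65 mg.

7467 mg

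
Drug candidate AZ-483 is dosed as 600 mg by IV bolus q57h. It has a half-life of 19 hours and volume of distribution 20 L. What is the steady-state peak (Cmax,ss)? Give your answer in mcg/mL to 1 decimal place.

τ = 57 h = 3 half-lives, so f = (1/2)^3 = 0.125.
At steady state, R = 1/(1 − 0.125) = 8/7.
Single-dose peak C₀ = D/Vd = 600/20 = 30 mcg/mL.
Steady-state peak Cmax,ss = C₀·R = 30 × 8/7 ≈ 34.286 mcg/mL.

34.3 mcg/mL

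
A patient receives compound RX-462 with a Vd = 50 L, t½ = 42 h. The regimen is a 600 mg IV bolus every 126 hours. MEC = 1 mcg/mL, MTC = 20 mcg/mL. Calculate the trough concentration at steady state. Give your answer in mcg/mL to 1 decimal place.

The dosing interval is 3 half-lives, so f = 2^(−3) = 0.125.
Accumulation ratio R = 1/(1 − f) = 1/0.875 = 8/7.
Single-dose peak C₀ = D/Vd = 600/50 = 12 mcg/mL.
Steady-state peak Cmax,ss = C₀·R = 12 × 8/7 ≈ 13.714 mcg/mL.
Steady-state trough Cmin,ss = Cmax,ss·f ≈ 13.714 × 0.125 ≈ 1.714 mcg/mL.
Trough 1.7 mcg/mL vs MEC 1 mcg/mL: adequate.

1.7 mcg/mL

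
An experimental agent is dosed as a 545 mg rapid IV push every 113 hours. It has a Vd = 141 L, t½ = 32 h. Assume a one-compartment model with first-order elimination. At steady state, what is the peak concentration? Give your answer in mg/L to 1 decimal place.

4.2 mg/L

Over one 113-h interval, 113/32 ≈ 3.5312 half-lives elapse, leaving f ≈ 0.0865 of each dose.
Accumulation ratio R = 1/(1 − f) ≈ 1/0.9135 ≈ 1.0947.
Each bolus raises the concentration by D/Vd = 545/141 ≈ 3.865 mg/L.
Cmax,ss = C₀/(1 − f) ≈ 3.865/0.9135 ≈ 4.231 mg/L.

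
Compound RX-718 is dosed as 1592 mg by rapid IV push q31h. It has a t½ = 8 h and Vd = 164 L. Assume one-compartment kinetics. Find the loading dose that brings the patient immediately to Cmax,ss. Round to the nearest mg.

1708 mg

f = (1/2)^(31/8) ≈ 0.068157; accumulation ratio R = 1/(1−f) ≈ 1.07314.
Loading dose to hit Cmax,ss on first dose: D_load = D_maint·R ≈ 1592 × 1.07314 ≈ 1708.44 mg.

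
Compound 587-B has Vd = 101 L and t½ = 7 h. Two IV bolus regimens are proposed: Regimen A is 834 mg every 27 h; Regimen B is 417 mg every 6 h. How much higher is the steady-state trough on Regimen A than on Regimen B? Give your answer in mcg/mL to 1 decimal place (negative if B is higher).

-4.5 mcg/mL

Regimen A: f = (1/2)^(27/7) ≈ 0.0690; Cmin,ss = (834/101)·f/(1−f) ≈ 0.612 mcg/mL.
Regimen B: f = (1/2)^(6/7) ≈ 0.5520; Cmin,ss = (417/101)·f/(1−f) ≈ 5.087 mcg/mL.
Difference ≈ 0.612 − 5.087 ≈ -4.475 mcg/mL.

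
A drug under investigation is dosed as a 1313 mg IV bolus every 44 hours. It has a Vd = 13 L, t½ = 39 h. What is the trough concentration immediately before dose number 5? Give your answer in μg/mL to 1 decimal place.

81.4 μg/mL

f = (1/2)^(τ/t½) = (1/2)^(44/39) ≈ 0.4575.
C₀ = D/Vd = 1313/13 ≈ 101.000 μg/mL.
Before the 5th dose, 4 doses have been given. Superposition: Cmin = C₀·(f + f² + … + f^4).
≈ 101.000 × (0.4575 + 0.2093 + 0.0958 + 0.0438) ≈ 101.000 × 0.8064 ≈ 81.446 μg/mL.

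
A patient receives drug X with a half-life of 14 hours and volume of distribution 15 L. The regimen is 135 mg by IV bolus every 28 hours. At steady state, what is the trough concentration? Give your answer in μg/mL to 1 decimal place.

3.0 μg/mL

τ = 28 h = 2 half-lives, so f = (1/2)^2 = 0.25.
At steady state, R = 1/(1 − 0.25) = 4/3.
Single-dose peak C₀ = D/Vd = 135/15 = 9 μg/mL.
Steady-state peak Cmax,ss = C₀·R = 9 × 4/3 ≈ 12.000 μg/mL.
Steady-state trough Cmin,ss = Cmax,ss·f ≈ 12.000 × 0.25 ≈ 3.000 μg/mL.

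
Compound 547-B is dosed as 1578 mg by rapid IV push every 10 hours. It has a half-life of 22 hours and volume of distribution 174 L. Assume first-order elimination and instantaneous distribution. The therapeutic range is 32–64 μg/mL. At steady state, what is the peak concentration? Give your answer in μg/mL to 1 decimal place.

k = ln2/t½ = ln2/22 ≈ 0.031507 h⁻¹; fraction remaining f = e^(−kτ) = e^(−0.031507×10) ≈ 0.7297.
Accumulation ratio R = 1/(1 − f) ≈ 1/0.2703 ≈ 3.6996.
Single-dose peak C₀ = D/Vd = 1578/174 ≈ 9.069 μg/mL.
Cmax,ss = C₀/(1 − f) ≈ 9.069/0.2703 ≈ 33.552 μg/mL.
Peak 33.6 μg/mL vs MTC 64 μg/mL: below toxic threshold.

33.6 μg/mL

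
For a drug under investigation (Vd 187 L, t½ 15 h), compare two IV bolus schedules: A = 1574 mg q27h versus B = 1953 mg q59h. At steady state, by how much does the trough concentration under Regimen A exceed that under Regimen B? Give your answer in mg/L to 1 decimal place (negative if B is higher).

Regimen A: f = (1/2)^(27/15) ≈ 0.2872; Cmin,ss = (1574/187)·f/(1−f) ≈ 3.391 mg/L.
Regimen B: f = (1/2)^(59/15) ≈ 0.0655; Cmin,ss = (1953/187)·f/(1−f) ≈ 0.732 mg/L.
Difference ≈ 3.391 − 0.732 ≈ 2.659 mg/L.

2.7 mg/L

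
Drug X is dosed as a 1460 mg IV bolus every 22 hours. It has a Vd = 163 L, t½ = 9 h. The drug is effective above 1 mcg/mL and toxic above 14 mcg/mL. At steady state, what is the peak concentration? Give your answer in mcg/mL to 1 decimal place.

τ/t½ = 22/9 ≈ 2.4444, so fraction remaining f = (1/2)^(22/9) ≈ 0.1837.
At steady state, accumulation factor R = 1/(1 − e^(−kτ)) ≈ 1.2250.
Single-dose peak C₀ = D/Vd = 1460/163 ≈ 8.957 mcg/mL.
Cmax,ss = C₀/(1 − f) ≈ 8.957/0.8163 ≈ 10.973 mcg/mL.
Peak 11.0 mcg/mL vs MTC 14 mcg/mL: below toxic threshold.

11.0 mcg/mL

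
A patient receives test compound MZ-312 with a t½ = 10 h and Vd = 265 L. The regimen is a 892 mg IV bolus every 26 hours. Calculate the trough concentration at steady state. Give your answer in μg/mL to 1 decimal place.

Over one 26-h interval, 26/10 ≈ 2.6 half-lives elapse, leaving f ≈ 0.1649 of each dose.
At steady state, accumulation factor R = 1/(1 − e^(−kτ)) ≈ 1.1975.
Single-dose peak C₀ = D/Vd = 892/265 ≈ 3.366 μg/mL.
Cmax,ss = C₀/(1 − f) ≈ 3.366/0.8351 ≈ 4.031 μg/mL.
Steady-state trough Cmin,ss = Cmax,ss·f ≈ 4.031 × 0.1649 ≈ 0.665 μg/mL.

0.7 μg/mL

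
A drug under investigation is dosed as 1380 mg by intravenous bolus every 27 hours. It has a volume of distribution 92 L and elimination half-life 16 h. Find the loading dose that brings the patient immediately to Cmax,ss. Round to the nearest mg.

2001 mg

f = (1/2)^(27/16) ≈ 0.310464; accumulation ratio R = 1/(1−f) ≈ 1.45025.
Loading dose to hit Cmax,ss on first dose: D_load = D_maint·R ≈ 1380 × 1.45025 ≈ 2001.35 mg.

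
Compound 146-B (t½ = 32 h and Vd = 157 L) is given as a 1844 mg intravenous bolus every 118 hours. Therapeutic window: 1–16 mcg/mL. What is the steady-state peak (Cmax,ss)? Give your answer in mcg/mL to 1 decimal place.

12.7 mcg/mL

Over one 118-h interval, 118/32 ≈ 3.6875 half-lives elapse, leaving f ≈ 0.0776 of each dose.
Accumulation ratio R = 1/(1 − f) ≈ 1/0.9224 ≈ 1.0841.
Each bolus raises the concentration by D/Vd = 1844/157 ≈ 11.745 mcg/mL.
Steady-state peak Cmax,ss = C₀·R ≈ 11.745 × 1.0841 ≈ 12.733 mcg/mL.
Peak 12.7 mcg/mL vs MTC 16 mcg/mL: below toxic threshold.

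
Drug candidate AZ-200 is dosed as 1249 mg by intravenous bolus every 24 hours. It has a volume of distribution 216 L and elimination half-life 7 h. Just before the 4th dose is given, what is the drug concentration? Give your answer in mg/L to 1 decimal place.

0.6 mg/L

f = (1/2)^(τ/t½) = (1/2)^(24/7) ≈ 0.0929.
C₀ = D/Vd = 1249/216 ≈ 5.782 mg/L.
Before the 4th dose, 3 doses have been given. Superposition: Cmin = C₀·(f + f² + … + f^3).
≈ 5.782 × (0.0929 + 0.0086 + 0.0008) ≈ 5.782 × 0.1023 ≈ 0.591 mg/L.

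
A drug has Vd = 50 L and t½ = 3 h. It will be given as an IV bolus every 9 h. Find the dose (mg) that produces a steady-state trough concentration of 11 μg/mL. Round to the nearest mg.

τ/t½ = 9/3 ≈ 3, so f = (1/2)^(9/3) ≈ 0.125000.
Cmin,ss = (D/Vd)·f/(1−f), so D = Cmin,ss·Vd·(1−f)/f.
D = 11 × 50 × (1−f)/f ≈ 11 × 50 × 7.00000 ≈ 3850.00 mg.

3850 mg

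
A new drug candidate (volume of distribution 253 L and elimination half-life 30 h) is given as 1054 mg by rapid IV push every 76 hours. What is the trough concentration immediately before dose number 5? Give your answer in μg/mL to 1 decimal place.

0.9 μg/mL

f = (1/2)^(τ/t½) = (1/2)^(76/30) ≈ 0.1727.
C₀ = D/Vd = 1054/253 ≈ 4.166 μg/mL.
Before the 5th dose, 4 doses have been given. Superposition: Cmin = C₀·(f + f² + … + f^4).
≈ 4.166 × (0.1727 + 0.0298 + 0.0052 + 0.0009) ≈ 4.166 × 0.2086 ≈ 0.869 μg/mL.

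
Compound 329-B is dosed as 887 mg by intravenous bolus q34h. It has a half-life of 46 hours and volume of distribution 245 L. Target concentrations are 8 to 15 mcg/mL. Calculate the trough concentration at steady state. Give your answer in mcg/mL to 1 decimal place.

τ/t½ = 34/46 ≈ 0.73913, so fraction remaining f = (1/2)^(34/46) ≈ 0.5991.
Accumulation ratio R = 1/(1 − f) ≈ 1/0.4009 ≈ 2.4944.
Each bolus raises the concentration by D/Vd = 887/245 ≈ 3.620 mcg/mL.
Steady-state peak Cmax,ss = C₀·R ≈ 3.620 × 2.4944 ≈ 9.030 mcg/mL.
One interval later, Cmin,ss = Cmax,ss·e^(−kτ) ≈ 9.030 × 0.5991 ≈ 5.410 mcg/mL.
Trough 5.4 mcg/mL vs MEC 8 mcg/mL: subtherapeutic.

5.4 mcg/mL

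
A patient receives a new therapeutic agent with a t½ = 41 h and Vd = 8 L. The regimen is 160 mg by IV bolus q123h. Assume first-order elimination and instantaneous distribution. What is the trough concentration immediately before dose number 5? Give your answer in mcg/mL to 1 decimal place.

f = (1/2)^(τ/t½) = (1/2)^(123/41) ≈ 0.1250.
C₀ = D/Vd = 160/8 ≈ 20.000 mcg/mL.
Before the 5th dose, 4 doses have been given. Superposition: Cmin = C₀·(f + f² + … + f^4).
≈ 20.000 × (0.1250 + 0.0156 + 0.0020 + 0.0002) ≈ 20.000 × 0.1428 ≈ 2.856 mcg/mL.

2.9 mcg/mL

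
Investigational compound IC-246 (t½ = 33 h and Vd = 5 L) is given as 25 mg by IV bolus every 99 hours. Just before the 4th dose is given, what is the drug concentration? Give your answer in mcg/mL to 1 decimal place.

f = (1/2)^(τ/t½) = (1/2)^(99/33) ≈ 0.1250.
C₀ = D/Vd = 25/5 ≈ 5.000 mcg/mL.
Before the 4th dose, 3 doses have been given. Superposition: Cmin = C₀·(f + f² + … + f^3).
≈ 5.000 × (0.1250 + 0.0156 + 0.0020) ≈ 5.000 × 0.1426 ≈ 0.713 mcg/mL.

0.7 mcg/mL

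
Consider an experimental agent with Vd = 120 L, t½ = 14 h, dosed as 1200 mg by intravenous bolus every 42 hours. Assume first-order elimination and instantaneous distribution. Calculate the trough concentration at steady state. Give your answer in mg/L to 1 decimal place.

1.4 mg/L

τ = 42 h = 3 half-lives, so f = (1/2)^3 = 0.125.
At steady state, R = 1/(1 − 0.125) = 8/7.
Single-dose peak C₀ = D/Vd = 1200/120 = 10 mg/L.
Steady-state peak Cmax,ss = C₀·R = 10 × 8/7 ≈ 11.429 mg/L.
Steady-state trough Cmin,ss = Cmax,ss·f ≈ 11.429 × 0.125 ≈ 1.429 mg/L.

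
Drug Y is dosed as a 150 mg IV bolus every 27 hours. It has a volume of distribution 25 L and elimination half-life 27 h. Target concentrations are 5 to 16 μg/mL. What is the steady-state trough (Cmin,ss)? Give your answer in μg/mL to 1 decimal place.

6.0 μg/mL

τ = 27 h = 1 half-life, so f = (1/2)^1 = 0.5.
At steady state, R = 1/(1 − 0.5) = 2/1.
Single-dose peak C₀ = D/Vd = 150/25 = 6 μg/mL.
Steady-state peak Cmax,ss = C₀·R = 6 × 2/1 ≈ 12.000 μg/mL.
Steady-state trough Cmin,ss = Cmax,ss·f ≈ 12.000 × 0.5 ≈ 6.000 μg/mL.
Trough 6.0 μg/mL vs MEC 5 μg/mL: adequate.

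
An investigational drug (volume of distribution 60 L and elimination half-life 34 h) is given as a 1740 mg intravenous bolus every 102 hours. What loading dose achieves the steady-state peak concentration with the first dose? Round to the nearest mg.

1989 mg

f = (1/2)^(102/34) ≈ 0.125000; accumulation ratio R = 1/(1−f) ≈ 1.14286.
Loading dose to hit Cmax,ss on first dose: D_load = D_maint·R ≈ 1740 × 1.14286 ≈ 1988.58 mg.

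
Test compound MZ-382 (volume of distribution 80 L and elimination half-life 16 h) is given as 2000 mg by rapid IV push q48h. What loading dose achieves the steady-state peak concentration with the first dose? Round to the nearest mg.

2286 mg

f = (1/2)^(48/16) ≈ 0.125000; accumulation ratio R = 1/(1−f) ≈ 1.14286.
Loading dose to hit Cmax,ss on first dose: D_load = D_maint·R ≈ 2000 × 1.14286 ≈ 2285.72 mg.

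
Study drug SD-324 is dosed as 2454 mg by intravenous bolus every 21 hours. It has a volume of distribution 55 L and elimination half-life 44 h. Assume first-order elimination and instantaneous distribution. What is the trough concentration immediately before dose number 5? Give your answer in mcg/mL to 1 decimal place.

f = (1/2)^(τ/t½) = (1/2)^(21/44) ≈ 0.7183.
C₀ = D/Vd = 2454/55 ≈ 44.618 mcg/mL.
Before the 5th dose, 4 doses have been given. Superposition: Cmin = C₀·(f + f² + … + f^4).
≈ 44.618 × (0.7183 + 0.5160 + 0.3706 + 0.2662) ≈ 44.618 × 1.8711 ≈ 83.485 mcg/mL.

83.5 mcg/mL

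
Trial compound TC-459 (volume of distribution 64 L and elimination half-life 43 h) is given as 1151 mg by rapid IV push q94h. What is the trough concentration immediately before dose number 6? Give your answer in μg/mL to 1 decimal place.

5.1 μg/mL

f = (1/2)^(τ/t½) = (1/2)^(94/43) ≈ 0.2198.
C₀ = D/Vd = 1151/64 ≈ 17.984 μg/mL.
Before the 6th dose, 5 doses have been given. Superposition: Cmin = C₀·(f + f² + … + f^5).
≈ 17.984 × (0.2198 + 0.0483 + 0.0106 + 0.0023 + 0.0005) ≈ 17.984 × 0.2815 ≈ 5.062 μg/mL.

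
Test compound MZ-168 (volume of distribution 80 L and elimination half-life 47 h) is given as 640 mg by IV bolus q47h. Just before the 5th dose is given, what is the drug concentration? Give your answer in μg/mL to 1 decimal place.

7.5 μg/mL

f = (1/2)^(τ/t½) = (1/2)^(47/47) ≈ 0.5000.
C₀ = D/Vd = 640/80 ≈ 8.000 μg/mL.
Before the 5th dose, 4 doses have been given. Superposition: Cmin = C₀·(f + f² + … + f^4).
≈ 8.000 × (0.5000 + 0.2500 + 0.1250 + 0.0625) ≈ 8.000 × 0.9375 ≈ 7.500 μg/mL.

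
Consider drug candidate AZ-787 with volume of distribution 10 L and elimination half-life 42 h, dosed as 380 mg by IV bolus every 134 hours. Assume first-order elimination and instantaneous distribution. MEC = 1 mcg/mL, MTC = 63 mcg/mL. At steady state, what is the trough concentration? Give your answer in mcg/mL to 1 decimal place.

τ/t½ = 134/42 ≈ 3.1905, so fraction remaining f = (1/2)^(134/42) ≈ 0.1095.
Accumulation ratio R = 1/(1 − f) ≈ 1/0.8905 ≈ 1.1230.
Single-dose peak C₀ = D/Vd = 380/10 ≈ 38.000 mcg/mL.
Steady-state peak Cmax,ss = C₀·R ≈ 38.000 × 1.1230 ≈ 42.674 mcg/mL.
One interval later, Cmin,ss = Cmax,ss·e^(−kτ) ≈ 42.674 × 0.1095 ≈ 4.673 mcg/mL.
Trough 4.7 mcg/mL vs MEC 1 mcg/mL: adequate.

4.7 mcg/mL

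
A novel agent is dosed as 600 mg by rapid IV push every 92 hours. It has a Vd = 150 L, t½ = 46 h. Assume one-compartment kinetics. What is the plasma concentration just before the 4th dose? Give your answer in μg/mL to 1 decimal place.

f = (1/2)^(τ/t½) = (1/2)^(92/46) ≈ 0.2500.
C₀ = D/Vd = 600/150 ≈ 4.000 μg/mL.
Before the 4th dose, 3 doses have been given. Superposition: Cmin = C₀·(f + f² + … + f^3).
≈ 4.000 × (0.2500 + 0.0625 + 0.0156) ≈ 4.000 × 0.3281 ≈ 1.312 μg/mL.

1.3 μg/mL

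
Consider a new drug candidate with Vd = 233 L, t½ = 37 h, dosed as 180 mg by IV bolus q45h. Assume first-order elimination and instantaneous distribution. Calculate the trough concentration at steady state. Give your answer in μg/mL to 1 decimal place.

0.6 μg/mL

k = ln2/t½ = ln2/37 ≈ 0.018734 h⁻¹; fraction remaining f = e^(−kτ) = e^(−0.018734×45) ≈ 0.4304.
Each bolus raises the concentration by D/Vd = 180/233 ≈ 0.773 μg/mL.
Steady-state trough Cmin,ss = C₀·f/(1−f) ≈ 0.773 × 0.4304/0.5696 ≈ 0.584 μg/mL.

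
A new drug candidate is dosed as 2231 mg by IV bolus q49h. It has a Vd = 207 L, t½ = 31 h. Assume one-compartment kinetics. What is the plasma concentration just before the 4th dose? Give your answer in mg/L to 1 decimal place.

5.2 mg/L

f = (1/2)^(τ/t½) = (1/2)^(49/31) ≈ 0.3343.
C₀ = D/Vd = 2231/207 ≈ 10.778 mg/L.
Before the 4th dose, 3 doses have been given. Superposition: Cmin = C₀·(f + f² + … + f^3).
≈ 10.778 × (0.3343 + 0.1118 + 0.0374) ≈ 10.778 × 0.4835 ≈ 5.211 mg/L.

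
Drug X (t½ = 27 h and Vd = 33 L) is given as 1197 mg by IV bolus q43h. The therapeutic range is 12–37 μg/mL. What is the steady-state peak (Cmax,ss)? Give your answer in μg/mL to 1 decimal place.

54.3 μg/mL

τ/t½ = 43/27 ≈ 1.5926, so fraction remaining f = (1/2)^(43/27) ≈ 0.3316.
Accumulation ratio R = 1/(1 − f) ≈ 1/0.6684 ≈ 1.4961.
Each bolus raises the concentration by D/Vd = 1197/33 ≈ 36.273 μg/mL.
Steady-state peak Cmax,ss = C₀·R ≈ 36.273 × 1.4961 ≈ 54.268 μg/mL.
Peak 54.3 μg/mL vs MTC 37 μg/mL: exceeds toxic threshold.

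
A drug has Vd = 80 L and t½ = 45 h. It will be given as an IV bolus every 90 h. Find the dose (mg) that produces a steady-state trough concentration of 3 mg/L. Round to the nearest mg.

τ/t½ = 90/45 ≈ 2, so f = (1/2)^(90/45) ≈ 0.250000.
Cmin,ss = (D/Vd)·f/(1−f), so D = Cmin,ss·Vd·(1−f)/f.
D = 3 × 80 × (1−f)/f ≈ 3 × 80 × 3.00000 ≈ 720.00 mg.

720 mg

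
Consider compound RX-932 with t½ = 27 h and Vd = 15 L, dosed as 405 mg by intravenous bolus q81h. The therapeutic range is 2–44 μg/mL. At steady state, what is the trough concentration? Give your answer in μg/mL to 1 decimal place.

The dosing interval is 3 half-lives, so f = 2^(−3) = 0.125.
Accumulation ratio R = 1/(1 − f) = 1/0.875 = 8/7.
Single-dose peak C₀ = D/Vd = 405/15 = 27 μg/mL.
Steady-state peak Cmax,ss = C₀·R = 27 × 8/7 ≈ 30.857 μg/mL.
Steady-state trough Cmin,ss = Cmax,ss·f ≈ 30.857 × 0.125 ≈ 3.857 μg/mL.
Trough 3.9 μg/mL vs MEC 2 μg/mL: adequate.

3.9 μg/mL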